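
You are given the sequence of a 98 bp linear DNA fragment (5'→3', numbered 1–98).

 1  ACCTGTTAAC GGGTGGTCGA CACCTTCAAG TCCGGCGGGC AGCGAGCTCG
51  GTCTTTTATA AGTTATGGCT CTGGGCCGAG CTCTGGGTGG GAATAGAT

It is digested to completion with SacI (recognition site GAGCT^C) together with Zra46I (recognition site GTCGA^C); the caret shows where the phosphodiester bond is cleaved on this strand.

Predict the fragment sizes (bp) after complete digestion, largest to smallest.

SacI sites (GAGCTC) start at positions 44, 78.
SacI cuts after base 5 of each site (before the last base), so after positions 48, 82.
The Zra46I site (GTCGAC) starts at position 16.
Zra46I cuts after base 5 of each site (before the last base), so after position 20.
Combined cut positions: 20, 48, 82.
Linear molecule, 3 cuts → 4 fragments:
  1–20 → 20 bp
  21–48 → 28 bp
  49–82 → 34 bp
  83–98 → 16 bp
Sorted largest to smallest: 34, 28, 20, 16 bp.

34, 28, 20, 16 bp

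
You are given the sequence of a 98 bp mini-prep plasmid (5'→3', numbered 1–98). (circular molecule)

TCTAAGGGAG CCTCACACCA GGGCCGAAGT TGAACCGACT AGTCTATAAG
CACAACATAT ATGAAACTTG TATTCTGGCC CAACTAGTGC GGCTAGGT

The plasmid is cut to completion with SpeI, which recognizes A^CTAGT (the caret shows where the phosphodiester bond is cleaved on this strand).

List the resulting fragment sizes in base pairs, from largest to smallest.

53, 45 bp

SpeI sites (ACTAGT) start at positions 38, 83.
SpeI cuts after the first base of each site, so after positions 38, 83.
Circular molecule, 2 cuts → 2 fragments:
  39–83 → 45 bp
  84–98 then 1–38 → 15 + 38 = 53 bp
Sorted largest to smallest: 53, 45 bp.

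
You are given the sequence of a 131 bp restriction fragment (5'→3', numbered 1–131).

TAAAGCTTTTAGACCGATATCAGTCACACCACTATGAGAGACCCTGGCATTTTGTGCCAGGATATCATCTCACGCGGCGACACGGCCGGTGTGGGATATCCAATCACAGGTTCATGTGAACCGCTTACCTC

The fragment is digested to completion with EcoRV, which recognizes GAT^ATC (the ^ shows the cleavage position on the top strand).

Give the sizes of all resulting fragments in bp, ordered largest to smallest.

45, 34, 34, 18 bp

EcoRV sites (GATATC) start at positions 16, 61, 95.
EcoRV cuts after base 3 of each site, so after positions 18, 63, 97.
Linear molecule, 3 cuts → 4 fragments:
  1–18 → 18 bp
  19–63 → 45 bp
  64–97 → 34 bp
  98–131 → 34 bp
Sorted largest to smallest: 45, 34, 34, 18 bp.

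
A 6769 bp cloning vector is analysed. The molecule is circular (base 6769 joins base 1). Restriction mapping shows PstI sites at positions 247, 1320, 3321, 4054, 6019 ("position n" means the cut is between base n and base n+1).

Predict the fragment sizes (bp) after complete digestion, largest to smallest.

Circular molecule, 5 cuts → 5 fragments:
  1320 − 247 = 1073 bp
  3321 − 1320 = 2001 bp
  4054 − 3321 = 733 bp
  6019 − 4054 = 1965 bp
  wrap: 6769 − 6019 + 247 = 997 bp
Sorted largest to smallest: 2001, 1965, 1073, 997, 733 bp.

2001, 1965, 1073, 997, 733 bp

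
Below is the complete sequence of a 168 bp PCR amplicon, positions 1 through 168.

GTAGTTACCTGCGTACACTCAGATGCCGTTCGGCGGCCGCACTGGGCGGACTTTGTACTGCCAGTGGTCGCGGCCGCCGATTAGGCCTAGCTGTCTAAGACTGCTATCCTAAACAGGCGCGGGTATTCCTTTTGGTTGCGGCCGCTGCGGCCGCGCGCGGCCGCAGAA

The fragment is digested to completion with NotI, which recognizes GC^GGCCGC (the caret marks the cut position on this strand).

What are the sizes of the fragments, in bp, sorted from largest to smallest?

NotI sites (GCGGCCGC) start at positions 33, 70, 138, 147, 157.
NotI cuts after base 2 of each site, so after positions 34, 71, 139, 148, 158.
Linear molecule, 5 cuts → 6 fragments:
  1–34 → 34 bp
  35–71 → 37 bp
  72–139 → 68 bp
  140–148 → 9 bp
  149–158 → 10 bp
  159–168 → 10 bp
Sorted largest to smallest: 68, 37, 34, 10, 10, 9 bp.

68, 37, 34, 10, 10, 9 bp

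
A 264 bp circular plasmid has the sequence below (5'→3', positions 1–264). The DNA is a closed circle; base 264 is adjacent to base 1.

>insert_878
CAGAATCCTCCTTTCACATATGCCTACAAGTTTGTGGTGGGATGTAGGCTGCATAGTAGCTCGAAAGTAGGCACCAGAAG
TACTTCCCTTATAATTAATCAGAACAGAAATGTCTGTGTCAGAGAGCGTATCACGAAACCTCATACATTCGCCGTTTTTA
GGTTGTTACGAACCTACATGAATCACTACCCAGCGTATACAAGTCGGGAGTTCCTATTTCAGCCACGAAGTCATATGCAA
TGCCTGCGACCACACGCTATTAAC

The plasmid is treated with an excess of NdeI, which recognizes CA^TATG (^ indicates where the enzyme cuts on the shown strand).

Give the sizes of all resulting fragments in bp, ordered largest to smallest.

NdeI sites (CATATG) start at positions 17, 232.
NdeI cuts after base 2 of each site, so after positions 18, 233.
Circular molecule, 2 cuts → 2 fragments:
  19–233 → 215 bp
  234–264 then 1–18 → 31 + 18 = 49 bp
Sorted largest to smallest: 215, 49 bp.

215, 49 bp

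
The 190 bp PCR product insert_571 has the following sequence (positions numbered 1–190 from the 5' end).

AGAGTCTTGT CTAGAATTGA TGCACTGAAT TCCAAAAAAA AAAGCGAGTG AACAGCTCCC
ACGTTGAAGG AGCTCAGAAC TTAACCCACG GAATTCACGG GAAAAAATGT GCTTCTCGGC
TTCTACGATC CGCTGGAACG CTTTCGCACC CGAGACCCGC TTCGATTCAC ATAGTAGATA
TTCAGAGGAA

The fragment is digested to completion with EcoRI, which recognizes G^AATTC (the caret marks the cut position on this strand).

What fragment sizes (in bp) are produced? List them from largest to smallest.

99, 64, 27 bp

EcoRI sites (GAATTC) start at positions 27, 91.
EcoRI cuts after the first base of each site, so after positions 27, 91.
Linear molecule, 2 cuts → 3 fragments:
  1–27 → 27 bp
  28–91 → 64 bp
  92–190 → 99 bp
Sorted largest to smallest: 99, 64, 27 bp.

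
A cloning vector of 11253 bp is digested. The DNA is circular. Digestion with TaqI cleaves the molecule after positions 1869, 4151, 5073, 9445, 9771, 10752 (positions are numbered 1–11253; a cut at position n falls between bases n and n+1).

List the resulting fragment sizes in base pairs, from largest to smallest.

Circular molecule, 6 cuts → 6 fragments:
  4151 − 1869 = 2282 bp
  5073 − 4151 = 922 bp
  9445 − 5073 = 4372 bp
  9771 − 9445 = 326 bp
  10752 − 9771 = 981 bp
  wrap: 11253 − 10752 + 1869 = 2370 bp
Sorted largest to smallest: 4372, 2370, 2282, 981, 922, 326 bp.

4372, 2370, 2282, 981, 922, 326 bp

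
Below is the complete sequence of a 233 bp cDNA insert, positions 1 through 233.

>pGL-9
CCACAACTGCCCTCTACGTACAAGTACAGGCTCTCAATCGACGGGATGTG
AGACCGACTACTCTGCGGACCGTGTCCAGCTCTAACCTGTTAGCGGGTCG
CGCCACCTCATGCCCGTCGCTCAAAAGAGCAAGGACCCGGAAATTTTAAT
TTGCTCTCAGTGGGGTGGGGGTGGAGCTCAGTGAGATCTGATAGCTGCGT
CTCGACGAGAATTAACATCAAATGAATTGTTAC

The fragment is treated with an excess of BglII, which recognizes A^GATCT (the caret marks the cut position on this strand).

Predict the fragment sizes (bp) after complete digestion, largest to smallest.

184, 49 bp

The BglII site (AGATCT) starts at position 184.
BglII cuts after the first base of each site, so after position 184.
Linear molecule, 1 cut → 2 fragments:
  1–184 → 184 bp
  185–233 → 49 bp
Sorted largest to smallest: 184, 49 bp.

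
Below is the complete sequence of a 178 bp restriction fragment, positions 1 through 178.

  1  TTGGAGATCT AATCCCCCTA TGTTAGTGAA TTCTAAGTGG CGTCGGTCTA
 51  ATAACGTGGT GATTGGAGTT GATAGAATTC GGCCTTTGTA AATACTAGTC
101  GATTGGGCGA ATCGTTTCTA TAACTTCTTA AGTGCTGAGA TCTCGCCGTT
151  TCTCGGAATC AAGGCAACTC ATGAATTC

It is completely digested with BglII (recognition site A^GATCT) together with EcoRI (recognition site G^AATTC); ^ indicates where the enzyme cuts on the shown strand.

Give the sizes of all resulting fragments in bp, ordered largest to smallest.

63, 47, 35, 23, 5, 5 bp

BglII sites (AGATCT) start at positions 5, 138.
BglII cuts after the first base of each site, so after positions 5, 138.
EcoRI sites (GAATTC) start at positions 28, 75, 173.
EcoRI cuts after the first base of each site, so after positions 28, 75, 173.
Combined cut positions: 5, 28, 75, 138, 173.
Linear molecule, 5 cuts → 6 fragments:
  1–5 → 5 bp
  6–28 → 23 bp
  29–75 → 47 bp
  76–138 → 63 bp
  139–173 → 35 bp
  174–178 → 5 bp
Sorted largest to smallest: 63, 47, 35, 23, 5, 5 bp.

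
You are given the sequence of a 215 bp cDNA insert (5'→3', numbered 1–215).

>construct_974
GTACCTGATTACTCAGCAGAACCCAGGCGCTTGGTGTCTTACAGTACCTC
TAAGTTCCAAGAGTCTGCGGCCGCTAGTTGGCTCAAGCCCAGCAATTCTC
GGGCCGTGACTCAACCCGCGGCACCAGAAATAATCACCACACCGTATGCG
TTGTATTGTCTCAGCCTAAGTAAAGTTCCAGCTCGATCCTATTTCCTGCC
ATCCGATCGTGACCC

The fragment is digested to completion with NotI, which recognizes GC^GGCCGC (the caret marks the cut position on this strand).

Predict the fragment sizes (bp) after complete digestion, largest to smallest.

The NotI site (GCGGCCGC) starts at position 67.
NotI cuts after base 2 of each site, so after position 68.
Linear molecule, 1 cut → 2 fragments:
  1–68 → 68 bp
  69–215 → 147 bp
Sorted largest to smallest: 147, 68 bp.

147, 68 bp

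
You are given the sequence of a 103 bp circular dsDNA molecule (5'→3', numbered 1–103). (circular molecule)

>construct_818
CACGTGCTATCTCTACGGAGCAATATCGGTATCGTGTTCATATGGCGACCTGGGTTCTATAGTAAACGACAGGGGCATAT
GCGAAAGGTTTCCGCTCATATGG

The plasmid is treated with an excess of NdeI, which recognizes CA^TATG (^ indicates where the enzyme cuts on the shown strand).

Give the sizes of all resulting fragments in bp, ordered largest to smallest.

NdeI sites (CATATG) start at positions 39, 76, 97.
NdeI cuts after base 2 of each site, so after positions 40, 77, 98.
Circular molecule, 3 cuts → 3 fragments:
  41–77 → 37 bp
  78–98 → 21 bp
  99–103 then 1–40 → 5 + 40 = 45 bp
Sorted largest to smallest: 45, 37, 21 bp.

45, 37, 21 bp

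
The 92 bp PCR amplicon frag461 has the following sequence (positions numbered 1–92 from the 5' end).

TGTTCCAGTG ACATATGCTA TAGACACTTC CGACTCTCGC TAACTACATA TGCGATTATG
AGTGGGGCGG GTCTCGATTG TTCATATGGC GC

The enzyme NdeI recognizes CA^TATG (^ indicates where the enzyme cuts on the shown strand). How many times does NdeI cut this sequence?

3

CATATG occurs starting at positions 12, 47, 83.
NdeI cuts at 3 sites.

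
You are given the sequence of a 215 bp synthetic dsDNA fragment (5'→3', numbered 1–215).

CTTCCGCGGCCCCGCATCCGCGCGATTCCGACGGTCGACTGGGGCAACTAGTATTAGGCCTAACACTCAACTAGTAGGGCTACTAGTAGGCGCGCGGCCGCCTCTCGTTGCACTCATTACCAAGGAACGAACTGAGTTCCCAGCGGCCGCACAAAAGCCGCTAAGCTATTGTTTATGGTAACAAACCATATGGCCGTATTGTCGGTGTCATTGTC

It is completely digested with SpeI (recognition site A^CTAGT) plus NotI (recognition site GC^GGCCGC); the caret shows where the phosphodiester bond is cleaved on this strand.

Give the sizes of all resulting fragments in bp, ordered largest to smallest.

71, 49, 47, 23, 13, 12 bp

SpeI sites (ACTAGT) start at positions 47, 70, 82.
SpeI cuts after the first base of each site, so after positions 47, 70, 82.
NotI sites (GCGGCCGC) start at positions 94, 143.
NotI cuts after base 2 of each site, so after positions 95, 144.
Combined cut positions: 47, 70, 82, 95, 144.
Linear molecule, 5 cuts → 6 fragments:
  1–47 → 47 bp
  48–70 → 23 bp
  71–82 → 12 bp
  83–95 → 13 bp
  96–144 → 49 bp
  145–215 → 71 bp
Sorted largest to smallest: 71, 49, 47, 23, 13, 12 bp.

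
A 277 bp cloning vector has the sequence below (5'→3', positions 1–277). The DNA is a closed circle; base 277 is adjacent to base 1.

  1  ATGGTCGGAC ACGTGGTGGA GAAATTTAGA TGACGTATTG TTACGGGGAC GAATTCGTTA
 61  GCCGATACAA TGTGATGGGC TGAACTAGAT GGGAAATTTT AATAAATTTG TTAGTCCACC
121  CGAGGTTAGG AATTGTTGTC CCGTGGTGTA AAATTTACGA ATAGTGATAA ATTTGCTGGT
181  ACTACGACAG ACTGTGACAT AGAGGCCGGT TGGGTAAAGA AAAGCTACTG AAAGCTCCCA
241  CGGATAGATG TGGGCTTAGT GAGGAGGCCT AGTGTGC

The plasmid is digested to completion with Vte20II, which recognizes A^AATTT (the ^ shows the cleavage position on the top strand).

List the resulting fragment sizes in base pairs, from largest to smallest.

130, 72, 47, 18, 10 bp

Vte20II sites (AAATTT) start at positions 22, 94, 104, 151, 169.
Vte20II cuts after the first base of each site, so after positions 22, 94, 104, 151, 169.
Circular molecule, 5 cuts → 5 fragments:
  23–94 → 72 bp
  95–104 → 10 bp
  105–151 → 47 bp
  152–169 → 18 bp
  170–277 then 1–22 → 108 + 22 = 130 bp
Sorted largest to smallest: 130, 72, 47, 18, 10 bp.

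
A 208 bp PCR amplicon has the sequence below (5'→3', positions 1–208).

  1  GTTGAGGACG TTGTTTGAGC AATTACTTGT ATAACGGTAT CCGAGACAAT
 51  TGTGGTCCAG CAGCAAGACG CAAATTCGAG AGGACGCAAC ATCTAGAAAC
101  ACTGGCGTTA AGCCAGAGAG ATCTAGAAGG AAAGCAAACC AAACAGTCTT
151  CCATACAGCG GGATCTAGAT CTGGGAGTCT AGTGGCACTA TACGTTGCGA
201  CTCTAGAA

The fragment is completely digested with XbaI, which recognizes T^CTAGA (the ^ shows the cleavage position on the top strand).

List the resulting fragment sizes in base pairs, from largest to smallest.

XbaI sites (TCTAGA) start at positions 92, 122, 164, 202.
XbaI cuts after the first base of each site, so after positions 92, 122, 164, 202.
Linear molecule, 4 cuts → 5 fragments:
  1–92 → 92 bp
  93–122 → 30 bp
  123–164 → 42 bp
  165–202 → 38 bp
  203–208 → 6 bp
Sorted largest to smallest: 92, 42, 38, 30, 6 bp.

92, 42, 38, 30, 6 bp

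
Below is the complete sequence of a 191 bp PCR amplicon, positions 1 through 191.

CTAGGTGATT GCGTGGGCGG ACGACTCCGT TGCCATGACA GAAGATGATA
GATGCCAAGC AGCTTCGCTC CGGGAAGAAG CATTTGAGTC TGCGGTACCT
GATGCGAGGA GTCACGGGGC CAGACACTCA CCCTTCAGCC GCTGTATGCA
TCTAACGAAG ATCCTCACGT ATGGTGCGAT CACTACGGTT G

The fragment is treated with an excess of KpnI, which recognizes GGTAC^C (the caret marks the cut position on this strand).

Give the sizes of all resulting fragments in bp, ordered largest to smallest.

98, 93 bp

The KpnI site (GGTACC) starts at position 94.
KpnI cuts after base 5 of each site (before the last base), so after position 98.
Linear molecule, 1 cut → 2 fragments:
  1–98 → 98 bp
  99–191 → 93 bp
Sorted largest to smallest: 98, 93 bp.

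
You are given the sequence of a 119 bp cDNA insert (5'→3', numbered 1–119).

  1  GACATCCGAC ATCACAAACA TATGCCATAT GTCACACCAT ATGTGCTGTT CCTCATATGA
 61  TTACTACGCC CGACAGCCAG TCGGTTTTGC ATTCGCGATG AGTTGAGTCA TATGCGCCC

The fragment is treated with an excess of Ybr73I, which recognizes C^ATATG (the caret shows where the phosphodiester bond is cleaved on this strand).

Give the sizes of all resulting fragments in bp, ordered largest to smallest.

55, 19, 16, 12, 10, 7 bp

Ybr73I sites (CATATG) start at positions 19, 26, 38, 54, 109.
Ybr73I cuts after the first base of each site, so after positions 19, 26, 38, 54, 109.
Linear molecule, 5 cuts → 6 fragments:
  1–19 → 19 bp
  20–26 → 7 bp
  27–38 → 12 bp
  39–54 → 16 bp
  55–109 → 55 bp
  110–119 → 10 bp
Sorted largest to smallest: 55, 19, 16, 12, 10, 7 bp.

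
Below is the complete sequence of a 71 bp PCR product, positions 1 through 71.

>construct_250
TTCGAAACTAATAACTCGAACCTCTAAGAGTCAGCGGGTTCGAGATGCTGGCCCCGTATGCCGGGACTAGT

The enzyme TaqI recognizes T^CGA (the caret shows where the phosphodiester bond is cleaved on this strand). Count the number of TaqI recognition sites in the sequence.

TCGA occurs starting at positions 2, 16, 40.
TaqI cuts at 3 sites.

3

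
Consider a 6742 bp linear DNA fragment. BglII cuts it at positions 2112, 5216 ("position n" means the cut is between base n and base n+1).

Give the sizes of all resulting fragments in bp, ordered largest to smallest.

3104, 2112, 1526 bp

Linear molecule, 2 cuts → 3 fragments:
  2112 − 0 = 2112 bp
  5216 − 2112 = 3104 bp
  6742 − 5216 = 1526 bp
Sorted largest to smallest: 3104, 2112, 1526 bp.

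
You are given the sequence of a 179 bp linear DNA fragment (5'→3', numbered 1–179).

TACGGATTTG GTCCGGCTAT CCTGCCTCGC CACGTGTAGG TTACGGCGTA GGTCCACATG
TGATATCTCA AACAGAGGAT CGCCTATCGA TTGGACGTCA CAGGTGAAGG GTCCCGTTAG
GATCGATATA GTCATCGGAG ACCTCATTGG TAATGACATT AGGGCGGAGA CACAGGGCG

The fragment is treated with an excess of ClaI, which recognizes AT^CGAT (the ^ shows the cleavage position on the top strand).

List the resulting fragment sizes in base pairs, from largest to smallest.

87, 56, 36 bp

ClaI sites (ATCGAT) start at positions 86, 122.
ClaI cuts after base 2 of each site, so after positions 87, 123.
Linear molecule, 2 cuts → 3 fragments:
  1–87 → 87 bp
  88–123 → 36 bp
  124–179 → 56 bp
Sorted largest to smallest: 87, 56, 36 bp.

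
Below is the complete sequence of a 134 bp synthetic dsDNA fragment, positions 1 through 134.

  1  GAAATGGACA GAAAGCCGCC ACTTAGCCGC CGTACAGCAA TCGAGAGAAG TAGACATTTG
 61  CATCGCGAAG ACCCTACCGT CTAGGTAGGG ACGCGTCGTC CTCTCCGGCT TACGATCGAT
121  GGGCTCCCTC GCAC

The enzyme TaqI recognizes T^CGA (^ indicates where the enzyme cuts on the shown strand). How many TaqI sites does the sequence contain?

2

TCGA occurs starting at positions 41, 116.
TaqI cuts at 2 sites.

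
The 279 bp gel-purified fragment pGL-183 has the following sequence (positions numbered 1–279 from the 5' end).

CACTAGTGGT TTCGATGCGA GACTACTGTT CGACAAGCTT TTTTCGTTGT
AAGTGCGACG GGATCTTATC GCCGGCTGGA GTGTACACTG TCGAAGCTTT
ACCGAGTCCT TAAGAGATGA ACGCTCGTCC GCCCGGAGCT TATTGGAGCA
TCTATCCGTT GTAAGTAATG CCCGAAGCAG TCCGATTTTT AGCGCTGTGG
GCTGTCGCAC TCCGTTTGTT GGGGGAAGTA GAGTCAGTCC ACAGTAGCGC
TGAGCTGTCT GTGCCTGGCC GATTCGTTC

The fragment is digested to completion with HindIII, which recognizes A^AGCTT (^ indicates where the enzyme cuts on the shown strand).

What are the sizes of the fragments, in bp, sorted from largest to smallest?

HindIII sites (AAGCTT) start at positions 35, 94.
HindIII cuts after the first base of each site, so after positions 35, 94.
Linear molecule, 2 cuts → 3 fragments:
  1–35 → 35 bp
  36–94 → 59 bp
  95–279 → 185 bp
Sorted largest to smallest: 185, 59, 35 bp.

185, 59, 35 bp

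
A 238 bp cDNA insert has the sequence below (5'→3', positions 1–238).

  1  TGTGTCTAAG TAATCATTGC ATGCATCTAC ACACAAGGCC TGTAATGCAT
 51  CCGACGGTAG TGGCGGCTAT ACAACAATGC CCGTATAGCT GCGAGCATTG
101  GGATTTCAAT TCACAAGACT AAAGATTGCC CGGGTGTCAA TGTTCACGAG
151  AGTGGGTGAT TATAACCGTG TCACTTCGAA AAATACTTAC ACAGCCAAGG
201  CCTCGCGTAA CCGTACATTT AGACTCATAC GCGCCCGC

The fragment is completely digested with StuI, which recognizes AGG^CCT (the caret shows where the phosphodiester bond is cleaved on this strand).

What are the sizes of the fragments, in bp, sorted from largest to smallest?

162, 38, 38 bp

StuI sites (AGGCCT) start at positions 36, 198.
StuI cuts after base 3 of each site, so after positions 38, 200.
Linear molecule, 2 cuts → 3 fragments:
  1–38 → 38 bp
  39–200 → 162 bp
  201–238 → 38 bp
Sorted largest to smallest: 162, 38, 38 bp.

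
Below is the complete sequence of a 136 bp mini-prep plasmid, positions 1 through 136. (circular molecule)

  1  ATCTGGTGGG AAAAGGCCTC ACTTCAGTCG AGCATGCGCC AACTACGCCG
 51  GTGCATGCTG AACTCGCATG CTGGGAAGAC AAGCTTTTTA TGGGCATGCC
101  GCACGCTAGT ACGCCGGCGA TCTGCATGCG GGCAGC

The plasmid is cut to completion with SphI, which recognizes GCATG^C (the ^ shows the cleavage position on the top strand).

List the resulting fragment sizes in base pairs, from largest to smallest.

44, 30, 28, 21, 13 bp

SphI sites (GCATGC) start at positions 32, 53, 66, 94, 124.
SphI cuts after base 5 of each site (before the last base), so after positions 36, 57, 70, 98, 128.
Circular molecule, 5 cuts → 5 fragments:
  37–57 → 21 bp
  58–70 → 13 bp
  71–98 → 28 bp
  99–128 → 30 bp
  129–136 then 1–36 → 8 + 36 = 44 bp
Sorted largest to smallest: 44, 30, 28, 21, 13 bp.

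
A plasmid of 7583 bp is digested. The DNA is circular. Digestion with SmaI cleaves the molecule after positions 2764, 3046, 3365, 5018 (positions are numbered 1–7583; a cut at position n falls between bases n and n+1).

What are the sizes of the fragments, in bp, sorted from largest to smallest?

Circular molecule, 4 cuts → 4 fragments:
  3046 − 2764 = 282 bp
  3365 − 3046 = 319 bp
  5018 − 3365 = 1653 bp
  wrap: 7583 − 5018 + 2764 = 5329 bp
Sorted largest to smallest: 5329, 1653, 319, 282 bp.

5329, 1653, 319, 282 bp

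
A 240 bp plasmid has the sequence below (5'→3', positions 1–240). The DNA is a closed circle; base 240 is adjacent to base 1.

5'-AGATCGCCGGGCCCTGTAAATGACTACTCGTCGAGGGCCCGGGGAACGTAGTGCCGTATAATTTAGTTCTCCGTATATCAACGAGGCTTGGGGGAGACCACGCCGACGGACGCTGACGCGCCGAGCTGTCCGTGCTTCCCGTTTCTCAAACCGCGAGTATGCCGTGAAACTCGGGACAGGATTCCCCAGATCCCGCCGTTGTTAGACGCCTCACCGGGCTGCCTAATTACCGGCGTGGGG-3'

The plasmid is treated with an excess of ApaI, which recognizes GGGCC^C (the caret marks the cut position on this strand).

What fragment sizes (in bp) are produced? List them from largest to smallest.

ApaI sites (GGGCCC) start at positions 9, 35.
ApaI cuts after base 5 of each site (before the last base), so after positions 13, 39.
Circular molecule, 2 cuts → 2 fragments:
  14–39 → 26 bp
  40–240 then 1–13 → 201 + 13 = 214 bp
Sorted largest to smallest: 214, 26 bp.

214, 26 bp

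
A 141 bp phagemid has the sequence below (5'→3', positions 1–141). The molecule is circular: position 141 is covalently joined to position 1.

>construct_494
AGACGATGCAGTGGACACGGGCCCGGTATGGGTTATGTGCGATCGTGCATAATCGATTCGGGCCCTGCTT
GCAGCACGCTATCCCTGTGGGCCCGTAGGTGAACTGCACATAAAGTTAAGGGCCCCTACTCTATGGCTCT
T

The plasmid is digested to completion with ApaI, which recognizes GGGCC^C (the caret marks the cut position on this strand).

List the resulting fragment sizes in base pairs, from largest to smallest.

41, 40, 31, 29 bp

ApaI sites (GGGCCC) start at positions 19, 60, 89, 120.
ApaI cuts after base 5 of each site (before the last base), so after positions 23, 64, 93, 124.
Circular molecule, 4 cuts → 4 fragments:
  24–64 → 41 bp
  65–93 → 29 bp
  94–124 → 31 bp
  125–141 then 1–23 → 17 + 23 = 40 bp
Sorted largest to smallest: 41, 40, 31, 29 bp.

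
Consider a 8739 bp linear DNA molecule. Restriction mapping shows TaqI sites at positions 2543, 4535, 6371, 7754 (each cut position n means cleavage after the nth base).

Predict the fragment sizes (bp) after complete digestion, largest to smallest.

2543, 1992, 1836, 1383, 985 bp

Linear molecule, 4 cuts → 5 fragments:
  2543 − 0 = 2543 bp
  4535 − 2543 = 1992 bp
  6371 − 4535 = 1836 bp
  7754 − 6371 = 1383 bp
  8739 − 7754 = 985 bp
Sorted largest to smallest: 2543, 1992, 1836, 1383, 985 bp.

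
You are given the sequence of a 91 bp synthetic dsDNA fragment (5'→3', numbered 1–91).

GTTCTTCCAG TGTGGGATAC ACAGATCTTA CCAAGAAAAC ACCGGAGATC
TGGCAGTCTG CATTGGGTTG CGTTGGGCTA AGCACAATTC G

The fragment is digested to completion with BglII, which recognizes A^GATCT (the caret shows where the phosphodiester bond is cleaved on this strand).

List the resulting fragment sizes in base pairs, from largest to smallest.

45, 23, 23 bp

BglII sites (AGATCT) start at positions 23, 46.
BglII cuts after the first base of each site, so after positions 23, 46.
Linear molecule, 2 cuts → 3 fragments:
  1–23 → 23 bp
  24–46 → 23 bp
  47–91 → 45 bp
Sorted largest to smallest: 45, 23, 23 bp.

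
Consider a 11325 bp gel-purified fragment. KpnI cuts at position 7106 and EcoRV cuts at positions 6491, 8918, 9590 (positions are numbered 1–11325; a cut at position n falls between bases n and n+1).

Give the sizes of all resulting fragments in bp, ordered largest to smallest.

6491, 1812, 1735, 672, 615 bp

Combined cut positions (sorted): 6491, 7106, 8918, 9590.
Linear molecule, 4 cuts → 5 fragments:
  6491 − 0 = 6491 bp
  7106 − 6491 = 615 bp
  8918 − 7106 = 1812 bp
  9590 − 8918 = 672 bp
  11325 − 9590 = 1735 bp
Sorted largest to smallest: 6491, 1812, 1735, 672, 615 bp.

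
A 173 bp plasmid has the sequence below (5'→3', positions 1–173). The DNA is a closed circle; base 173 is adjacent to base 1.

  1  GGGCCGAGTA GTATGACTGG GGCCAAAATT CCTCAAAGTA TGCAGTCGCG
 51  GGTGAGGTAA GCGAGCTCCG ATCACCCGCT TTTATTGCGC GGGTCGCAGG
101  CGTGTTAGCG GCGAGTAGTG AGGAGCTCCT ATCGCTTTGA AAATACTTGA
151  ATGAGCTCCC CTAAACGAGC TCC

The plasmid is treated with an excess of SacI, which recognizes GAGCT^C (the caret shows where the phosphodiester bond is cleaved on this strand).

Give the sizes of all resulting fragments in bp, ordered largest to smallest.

69, 60, 30, 14 bp

SacI sites (GAGCTC) start at positions 63, 123, 153, 167.
SacI cuts after base 5 of each site (before the last base), so after positions 67, 127, 157, 171.
Circular molecule, 4 cuts → 4 fragments:
  68–127 → 60 bp
  128–157 → 30 bp
  158–171 → 14 bp
  172–173 then 1–67 → 2 + 67 = 69 bp
Sorted largest to smallest: 69, 60, 30, 14 bp.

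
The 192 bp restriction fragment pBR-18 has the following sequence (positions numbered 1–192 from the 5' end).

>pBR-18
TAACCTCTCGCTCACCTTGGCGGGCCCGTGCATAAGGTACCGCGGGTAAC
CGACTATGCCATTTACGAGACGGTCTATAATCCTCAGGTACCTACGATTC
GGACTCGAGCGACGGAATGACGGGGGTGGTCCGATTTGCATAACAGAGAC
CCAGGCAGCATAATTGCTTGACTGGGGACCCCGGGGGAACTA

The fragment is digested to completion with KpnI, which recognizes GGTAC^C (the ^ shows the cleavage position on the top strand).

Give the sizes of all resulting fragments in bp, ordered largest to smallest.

KpnI sites (GGTACC) start at positions 36, 87.
KpnI cuts after base 5 of each site (before the last base), so after positions 40, 91.
Linear molecule, 2 cuts → 3 fragments:
  1–40 → 40 bp
  41–91 → 51 bp
  92–192 → 101 bp
Sorted largest to smallest: 101, 51, 40 bp.

101, 51, 40 bp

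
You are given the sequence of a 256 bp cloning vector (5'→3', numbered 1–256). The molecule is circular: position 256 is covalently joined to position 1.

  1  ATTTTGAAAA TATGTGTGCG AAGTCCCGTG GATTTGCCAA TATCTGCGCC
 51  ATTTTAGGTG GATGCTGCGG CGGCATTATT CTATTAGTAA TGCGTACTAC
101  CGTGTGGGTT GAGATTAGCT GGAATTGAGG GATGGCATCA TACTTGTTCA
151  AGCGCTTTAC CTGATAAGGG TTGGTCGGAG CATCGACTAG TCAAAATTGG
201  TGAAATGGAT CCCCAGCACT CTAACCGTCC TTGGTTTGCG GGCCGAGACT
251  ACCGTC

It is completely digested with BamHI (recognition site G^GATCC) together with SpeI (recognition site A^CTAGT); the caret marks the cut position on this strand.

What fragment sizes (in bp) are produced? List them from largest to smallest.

235, 21 bp

The BamHI site (GGATCC) starts at position 207.
BamHI cuts after the first base of each site, so after position 207.
The SpeI site (ACTAGT) starts at position 186.
SpeI cuts after the first base of each site, so after position 186.
Combined cut positions: 186, 207.
Circular molecule, 2 cuts → 2 fragments:
  187–207 → 21 bp
  208–256 then 1–186 → 49 + 186 = 235 bp
Sorted largest to smallest: 235, 21 bp.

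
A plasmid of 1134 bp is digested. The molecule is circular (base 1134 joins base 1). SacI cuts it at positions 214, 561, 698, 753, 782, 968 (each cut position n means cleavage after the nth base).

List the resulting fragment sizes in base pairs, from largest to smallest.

380, 347, 186, 137, 55, 29 bp

Circular molecule, 6 cuts → 6 fragments:
  561 − 214 = 347 bp
  698 − 561 = 137 bp
  753 − 698 = 55 bp
  782 − 753 = 29 bp
  968 − 782 = 186 bp
  wrap: 1134 − 968 + 214 = 380 bp
Sorted largest to smallest: 380, 347, 186, 137, 55, 29 bp.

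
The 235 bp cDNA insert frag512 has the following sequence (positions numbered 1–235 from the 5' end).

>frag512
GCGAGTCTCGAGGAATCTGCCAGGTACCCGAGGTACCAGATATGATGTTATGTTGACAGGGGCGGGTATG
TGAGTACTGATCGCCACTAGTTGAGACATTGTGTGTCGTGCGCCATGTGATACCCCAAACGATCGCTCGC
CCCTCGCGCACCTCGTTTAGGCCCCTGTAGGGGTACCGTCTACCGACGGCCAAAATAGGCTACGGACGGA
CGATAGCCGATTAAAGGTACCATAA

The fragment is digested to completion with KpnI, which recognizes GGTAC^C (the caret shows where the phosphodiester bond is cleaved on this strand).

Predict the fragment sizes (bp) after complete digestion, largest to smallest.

140, 54, 27, 9, 5 bp

KpnI sites (GGTACC) start at positions 23, 32, 172, 226.
KpnI cuts after base 5 of each site (before the last base), so after positions 27, 36, 176, 230.
Linear molecule, 4 cuts → 5 fragments:
  1–27 → 27 bp
  28–36 → 9 bp
  37–176 → 140 bp
  177–230 → 54 bp
  231–235 → 5 bp
Sorted largest to smallest: 140, 54, 27, 9, 5 bp.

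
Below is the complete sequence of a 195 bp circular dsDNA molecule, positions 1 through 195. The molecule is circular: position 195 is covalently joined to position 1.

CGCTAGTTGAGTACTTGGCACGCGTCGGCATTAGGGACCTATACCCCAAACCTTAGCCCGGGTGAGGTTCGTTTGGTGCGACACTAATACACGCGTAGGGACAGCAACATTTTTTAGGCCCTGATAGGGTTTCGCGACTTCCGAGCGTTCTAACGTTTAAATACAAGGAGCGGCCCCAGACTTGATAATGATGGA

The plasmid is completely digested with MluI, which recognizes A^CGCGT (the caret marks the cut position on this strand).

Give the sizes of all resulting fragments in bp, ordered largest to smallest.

124, 71 bp

MluI sites (ACGCGT) start at positions 20, 91.
MluI cuts after the first base of each site, so after positions 20, 91.
Circular molecule, 2 cuts → 2 fragments:
  21–91 → 71 bp
  92–195 then 1–20 → 104 + 20 = 124 bp
Sorted largest to smallest: 124, 71 bp.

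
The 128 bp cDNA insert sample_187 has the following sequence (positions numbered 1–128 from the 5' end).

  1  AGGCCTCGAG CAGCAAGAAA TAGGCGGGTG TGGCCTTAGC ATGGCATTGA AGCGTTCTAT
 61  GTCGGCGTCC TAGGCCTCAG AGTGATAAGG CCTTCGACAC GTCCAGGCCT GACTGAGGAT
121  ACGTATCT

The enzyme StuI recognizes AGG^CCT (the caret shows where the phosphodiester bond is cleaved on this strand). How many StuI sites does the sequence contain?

AGGCCT occurs starting at positions 1, 72, 88, 105.
StuI cuts at 4 sites.

4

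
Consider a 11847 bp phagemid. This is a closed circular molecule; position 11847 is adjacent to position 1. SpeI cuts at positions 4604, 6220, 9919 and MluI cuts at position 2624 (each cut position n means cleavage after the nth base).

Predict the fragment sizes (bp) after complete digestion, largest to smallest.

Combined cut positions (sorted): 2624, 4604, 6220, 9919.
Circular molecule, 4 cuts → 4 fragments:
  4604 − 2624 = 1980 bp
  6220 − 4604 = 1616 bp
  9919 − 6220 = 3699 bp
  wrap: 11847 − 9919 + 2624 = 4552 bp
Sorted largest to smallest: 4552, 3699, 1980, 1616 bp.

4552, 3699, 1980, 1616 bp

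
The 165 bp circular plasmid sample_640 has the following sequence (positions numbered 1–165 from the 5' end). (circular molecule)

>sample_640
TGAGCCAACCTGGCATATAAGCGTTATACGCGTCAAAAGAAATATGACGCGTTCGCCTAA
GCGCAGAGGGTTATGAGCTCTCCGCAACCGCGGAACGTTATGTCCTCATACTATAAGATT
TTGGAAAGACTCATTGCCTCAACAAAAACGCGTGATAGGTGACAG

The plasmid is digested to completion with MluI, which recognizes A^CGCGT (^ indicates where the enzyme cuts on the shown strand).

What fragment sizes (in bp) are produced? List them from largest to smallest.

101, 45, 19 bp

MluI sites (ACGCGT) start at positions 28, 47, 148.
MluI cuts after the first base of each site, so after positions 28, 47, 148.
Circular molecule, 3 cuts → 3 fragments:
  29–47 → 19 bp
  48–148 → 101 bp
  149–165 then 1–28 → 17 + 28 = 45 bp
Sorted largest to smallest: 101, 45, 19 bp.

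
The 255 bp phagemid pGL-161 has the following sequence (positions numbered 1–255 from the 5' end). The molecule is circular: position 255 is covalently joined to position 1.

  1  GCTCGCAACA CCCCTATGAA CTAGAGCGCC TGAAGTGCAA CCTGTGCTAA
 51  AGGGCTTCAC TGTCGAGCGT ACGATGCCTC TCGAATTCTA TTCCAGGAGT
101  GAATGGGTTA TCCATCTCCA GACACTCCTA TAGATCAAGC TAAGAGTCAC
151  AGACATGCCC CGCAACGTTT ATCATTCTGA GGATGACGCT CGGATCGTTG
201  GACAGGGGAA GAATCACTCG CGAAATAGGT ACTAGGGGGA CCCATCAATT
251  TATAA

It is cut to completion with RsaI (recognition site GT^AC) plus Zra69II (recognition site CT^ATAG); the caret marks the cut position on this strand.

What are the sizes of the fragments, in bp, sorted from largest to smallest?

RsaI sites (GTAC) start at positions 69, 229.
RsaI cuts after base 2 of each site, so after positions 70, 230.
The Zra69II site (CTATAG) starts at position 128.
Zra69II cuts after base 2 of each site, so after position 129.
Combined cut positions: 70, 129, 230.
Circular molecule, 3 cuts → 3 fragments:
  71–129 → 59 bp
  130–230 → 101 bp
  231–255 then 1–70 → 25 + 70 = 95 bp
Sorted largest to smallest: 101, 95, 59 bp.

101, 95, 59 bp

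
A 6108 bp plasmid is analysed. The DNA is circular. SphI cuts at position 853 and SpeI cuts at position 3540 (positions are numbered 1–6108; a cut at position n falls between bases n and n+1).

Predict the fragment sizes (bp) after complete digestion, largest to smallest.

Combined cut positions (sorted): 853, 3540.
Circular molecule, 2 cuts → 2 fragments:
  3540 − 853 = 2687 bp
  wrap: 6108 − 3540 + 853 = 3421 bp
Sorted largest to smallest: 3421, 2687 bp.

3421, 2687 bp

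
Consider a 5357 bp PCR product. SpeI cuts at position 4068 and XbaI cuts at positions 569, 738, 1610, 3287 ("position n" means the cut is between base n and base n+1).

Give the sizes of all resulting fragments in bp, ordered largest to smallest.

1677, 1289, 872, 781, 569, 169 bp

Combined cut positions (sorted): 569, 738, 1610, 3287, 4068.
Linear molecule, 5 cuts → 6 fragments:
  569 − 0 = 569 bp
  738 − 569 = 169 bp
  1610 − 738 = 872 bp
  3287 − 1610 = 1677 bp
  4068 − 3287 = 781 bp
  5357 − 4068 = 1289 bp
Sorted largest to smallest: 1677, 1289, 872, 781, 569, 169 bp.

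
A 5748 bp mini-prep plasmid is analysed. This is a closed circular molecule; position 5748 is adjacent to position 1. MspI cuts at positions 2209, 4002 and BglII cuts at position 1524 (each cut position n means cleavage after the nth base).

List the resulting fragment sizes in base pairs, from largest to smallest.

3270, 1793, 685 bp

Combined cut positions (sorted): 1524, 2209, 4002.
Circular molecule, 3 cuts → 3 fragments:
  2209 − 1524 = 685 bp
  4002 − 2209 = 1793 bp
  wrap: 5748 − 4002 + 1524 = 3270 bp
Sorted largest to smallest: 3270, 1793, 685 bp.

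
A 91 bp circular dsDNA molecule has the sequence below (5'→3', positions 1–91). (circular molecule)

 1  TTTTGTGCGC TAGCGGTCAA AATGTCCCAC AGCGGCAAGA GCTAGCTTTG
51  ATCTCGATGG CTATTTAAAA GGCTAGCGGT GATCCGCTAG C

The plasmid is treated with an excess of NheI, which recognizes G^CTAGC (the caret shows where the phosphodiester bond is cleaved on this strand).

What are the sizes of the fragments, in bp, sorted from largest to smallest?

NheI sites (GCTAGC) start at positions 9, 41, 72, 86.
NheI cuts after the first base of each site, so after positions 9, 41, 72, 86.
Circular molecule, 4 cuts → 4 fragments:
  10–41 → 32 bp
  42–72 → 31 bp
  73–86 → 14 bp
  87–91 then 1–9 → 5 + 9 = 14 bp
Sorted largest to smallest: 32, 31, 14, 14 bp.

32, 31, 14, 14 bp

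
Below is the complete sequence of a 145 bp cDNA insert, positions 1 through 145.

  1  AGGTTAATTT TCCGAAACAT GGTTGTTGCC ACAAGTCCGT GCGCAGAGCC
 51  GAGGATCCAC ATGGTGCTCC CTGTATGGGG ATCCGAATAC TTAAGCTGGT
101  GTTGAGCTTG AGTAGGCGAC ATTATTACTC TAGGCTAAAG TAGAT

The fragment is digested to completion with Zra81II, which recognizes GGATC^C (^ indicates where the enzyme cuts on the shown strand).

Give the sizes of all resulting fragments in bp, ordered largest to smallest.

62, 57, 26 bp

Zra81II sites (GGATCC) start at positions 53, 79.
Zra81II cuts after base 5 of each site (before the last base), so after positions 57, 83.
Linear molecule, 2 cuts → 3 fragments:
  1–57 → 57 bp
  58–83 → 26 bp
  84–145 → 62 bp
Sorted largest to smallest: 62, 57, 26 bp.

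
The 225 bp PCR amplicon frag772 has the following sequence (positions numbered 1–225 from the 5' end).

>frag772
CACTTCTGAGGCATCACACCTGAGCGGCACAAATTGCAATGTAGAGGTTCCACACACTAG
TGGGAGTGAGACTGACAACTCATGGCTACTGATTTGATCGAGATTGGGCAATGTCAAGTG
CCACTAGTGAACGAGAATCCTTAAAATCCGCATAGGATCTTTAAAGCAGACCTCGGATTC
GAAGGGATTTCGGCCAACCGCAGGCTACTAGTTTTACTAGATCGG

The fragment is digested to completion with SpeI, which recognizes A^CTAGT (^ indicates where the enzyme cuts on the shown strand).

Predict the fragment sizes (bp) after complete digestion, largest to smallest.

84, 67, 56, 18 bp

SpeI sites (ACTAGT) start at positions 56, 123, 207.
SpeI cuts after the first base of each site, so after positions 56, 123, 207.
Linear molecule, 3 cuts → 4 fragments:
  1–56 → 56 bp
  57–123 → 67 bp
  124–207 → 84 bp
  208–225 → 18 bp
Sorted largest to smallest: 84, 67, 56, 18 bp.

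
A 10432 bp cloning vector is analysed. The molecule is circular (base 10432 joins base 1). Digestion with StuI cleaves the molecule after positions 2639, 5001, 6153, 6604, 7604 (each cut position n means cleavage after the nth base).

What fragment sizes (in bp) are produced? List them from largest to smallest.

Circular molecule, 5 cuts → 5 fragments:
  5001 − 2639 = 2362 bp
  6153 − 5001 = 1152 bp
  6604 − 6153 = 451 bp
  7604 − 6604 = 1000 bp
  wrap: 10432 − 7604 + 2639 = 5467 bp
Sorted largest to smallest: 5467, 2362, 1152, 1000, 451 bp.

5467, 2362, 1152, 1000, 451 bp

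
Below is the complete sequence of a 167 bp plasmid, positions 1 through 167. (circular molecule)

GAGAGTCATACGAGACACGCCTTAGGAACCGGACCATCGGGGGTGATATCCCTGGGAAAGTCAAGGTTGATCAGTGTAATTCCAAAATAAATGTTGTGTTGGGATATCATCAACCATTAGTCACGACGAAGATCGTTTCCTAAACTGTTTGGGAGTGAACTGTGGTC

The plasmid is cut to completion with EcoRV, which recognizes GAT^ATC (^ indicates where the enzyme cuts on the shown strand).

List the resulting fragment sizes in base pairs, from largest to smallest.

109, 58 bp

EcoRV sites (GATATC) start at positions 45, 103.
EcoRV cuts after base 3 of each site, so after positions 47, 105.
Circular molecule, 2 cuts → 2 fragments:
  48–105 → 58 bp
  106–167 then 1–47 → 62 + 47 = 109 bp
Sorted largest to smallest: 109, 58 bp.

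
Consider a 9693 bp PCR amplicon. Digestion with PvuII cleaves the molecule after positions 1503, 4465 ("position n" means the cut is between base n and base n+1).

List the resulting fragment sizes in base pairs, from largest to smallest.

Linear molecule, 2 cuts → 3 fragments:
  1503 − 0 = 1503 bp
  4465 − 1503 = 2962 bp
  9693 − 4465 = 5228 bp
Sorted largest to smallest: 5228, 2962, 1503 bp.

5228, 2962, 1503 bp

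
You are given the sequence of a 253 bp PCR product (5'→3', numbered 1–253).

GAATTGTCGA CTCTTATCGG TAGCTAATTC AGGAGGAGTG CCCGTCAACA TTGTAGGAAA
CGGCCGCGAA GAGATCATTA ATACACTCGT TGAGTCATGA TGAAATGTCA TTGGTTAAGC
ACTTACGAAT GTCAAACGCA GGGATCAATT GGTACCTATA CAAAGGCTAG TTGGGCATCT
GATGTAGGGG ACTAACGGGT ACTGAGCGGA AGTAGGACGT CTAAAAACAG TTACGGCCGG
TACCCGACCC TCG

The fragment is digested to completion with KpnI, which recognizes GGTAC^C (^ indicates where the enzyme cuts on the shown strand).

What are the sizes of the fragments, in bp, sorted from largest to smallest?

155, 88, 10 bp

KpnI sites (GGTACC) start at positions 151, 239.
KpnI cuts after base 5 of each site (before the last base), so after positions 155, 243.
Linear molecule, 2 cuts → 3 fragments:
  1–155 → 155 bp
  156–243 → 88 bp
  244–253 → 10 bp
Sorted largest to smallest: 155, 88, 10 bp.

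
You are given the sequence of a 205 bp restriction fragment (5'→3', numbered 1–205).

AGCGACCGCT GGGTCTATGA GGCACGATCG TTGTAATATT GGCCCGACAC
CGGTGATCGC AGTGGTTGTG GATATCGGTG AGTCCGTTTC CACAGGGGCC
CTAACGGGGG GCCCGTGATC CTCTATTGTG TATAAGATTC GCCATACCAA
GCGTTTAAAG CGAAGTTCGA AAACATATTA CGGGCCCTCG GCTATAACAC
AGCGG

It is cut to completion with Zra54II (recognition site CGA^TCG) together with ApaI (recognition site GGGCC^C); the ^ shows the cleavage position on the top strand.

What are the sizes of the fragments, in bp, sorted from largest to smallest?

73, 73, 27, 19, 13 bp

The Zra54II site (CGATCG) starts at position 25.
Zra54II cuts after base 3 of each site, so after position 27.
ApaI sites (GGGCCC) start at positions 96, 109, 182.
ApaI cuts after base 5 of each site (before the last base), so after positions 100, 113, 186.
Combined cut positions: 27, 100, 113, 186.
Linear molecule, 4 cuts → 5 fragments:
  1–27 → 27 bp
  28–100 → 73 bp
  101–113 → 13 bp
  114–186 → 73 bp
  187–205 → 19 bp
Sorted largest to smallest: 73, 73, 27, 19, 13 bp.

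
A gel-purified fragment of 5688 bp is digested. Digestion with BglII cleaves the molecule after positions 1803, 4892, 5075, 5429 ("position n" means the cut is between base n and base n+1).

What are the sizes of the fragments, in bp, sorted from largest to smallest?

3089, 1803, 354, 259, 183 bp

Linear molecule, 4 cuts → 5 fragments:
  1803 − 0 = 1803 bp
  4892 − 1803 = 3089 bp
  5075 − 4892 = 183 bp
  5429 − 5075 = 354 bp
  5688 − 5429 = 259 bp
Sorted largest to smallest: 3089, 1803, 354, 259, 183 bp.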